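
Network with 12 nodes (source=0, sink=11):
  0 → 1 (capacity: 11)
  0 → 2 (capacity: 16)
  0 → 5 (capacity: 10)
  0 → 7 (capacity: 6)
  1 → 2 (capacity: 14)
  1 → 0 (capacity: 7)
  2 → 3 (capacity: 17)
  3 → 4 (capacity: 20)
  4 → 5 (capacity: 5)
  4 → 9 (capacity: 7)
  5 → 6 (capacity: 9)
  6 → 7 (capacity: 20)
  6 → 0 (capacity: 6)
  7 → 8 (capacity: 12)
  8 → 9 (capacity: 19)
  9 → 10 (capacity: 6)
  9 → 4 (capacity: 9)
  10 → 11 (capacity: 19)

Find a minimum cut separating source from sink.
Min cut value = 6, edges: (9,10)

Min cut value: 6
Partition: S = [0, 1, 2, 3, 4, 5, 6, 7, 8, 9], T = [10, 11]
Cut edges: (9,10)

By max-flow min-cut theorem, max flow = min cut = 6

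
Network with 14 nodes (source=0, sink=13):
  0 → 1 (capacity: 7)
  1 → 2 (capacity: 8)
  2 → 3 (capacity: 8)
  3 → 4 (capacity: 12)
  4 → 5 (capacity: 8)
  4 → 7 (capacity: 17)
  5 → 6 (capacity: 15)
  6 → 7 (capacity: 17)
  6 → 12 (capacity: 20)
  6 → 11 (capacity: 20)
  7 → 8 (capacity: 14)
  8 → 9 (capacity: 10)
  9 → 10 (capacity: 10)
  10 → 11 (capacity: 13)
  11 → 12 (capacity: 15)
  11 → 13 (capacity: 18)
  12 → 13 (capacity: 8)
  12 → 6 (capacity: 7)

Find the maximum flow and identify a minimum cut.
Max flow = 7, Min cut edges: (0,1)

Maximum flow: 7
Minimum cut: (0,1)
Partition: S = [0], T = [1, 2, 3, 4, 5, 6, 7, 8, 9, 10, 11, 12, 13]

Max-flow min-cut theorem verified: both equal 7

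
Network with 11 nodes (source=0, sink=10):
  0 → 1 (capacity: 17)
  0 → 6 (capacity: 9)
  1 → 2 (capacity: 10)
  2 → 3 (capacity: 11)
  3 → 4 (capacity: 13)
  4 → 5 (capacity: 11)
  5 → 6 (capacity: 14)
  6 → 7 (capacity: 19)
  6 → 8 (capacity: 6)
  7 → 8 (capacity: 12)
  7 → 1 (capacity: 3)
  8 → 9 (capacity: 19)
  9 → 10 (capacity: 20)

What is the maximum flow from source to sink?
Maximum flow = 18

Max flow: 18

Flow assignment:
  0 → 1: 10/17
  0 → 6: 8/9
  1 → 2: 10/10
  2 → 3: 10/11
  3 → 4: 10/13
  4 → 5: 10/11
  5 → 6: 10/14
  6 → 7: 12/19
  6 → 8: 6/6
  7 → 8: 12/12
  8 → 9: 18/19
  9 → 10: 18/20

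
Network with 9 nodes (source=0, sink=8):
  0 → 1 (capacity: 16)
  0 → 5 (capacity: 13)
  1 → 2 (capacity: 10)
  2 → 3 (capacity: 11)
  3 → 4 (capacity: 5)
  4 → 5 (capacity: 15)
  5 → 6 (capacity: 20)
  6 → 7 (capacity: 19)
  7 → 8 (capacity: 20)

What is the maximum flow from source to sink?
Maximum flow = 18

Max flow: 18

Flow assignment:
  0 → 1: 5/16
  0 → 5: 13/13
  1 → 2: 5/10
  2 → 3: 5/11
  3 → 4: 5/5
  4 → 5: 5/15
  5 → 6: 18/20
  6 → 7: 18/19
  7 → 8: 18/20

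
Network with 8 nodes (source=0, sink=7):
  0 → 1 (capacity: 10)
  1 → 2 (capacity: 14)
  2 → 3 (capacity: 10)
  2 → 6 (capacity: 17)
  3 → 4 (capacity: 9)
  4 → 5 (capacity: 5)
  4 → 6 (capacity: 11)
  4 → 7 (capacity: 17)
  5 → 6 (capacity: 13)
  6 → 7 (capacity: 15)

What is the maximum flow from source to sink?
Maximum flow = 10

Max flow: 10

Flow assignment:
  0 → 1: 10/10
  1 → 2: 10/14
  2 → 6: 10/17
  6 → 7: 10/15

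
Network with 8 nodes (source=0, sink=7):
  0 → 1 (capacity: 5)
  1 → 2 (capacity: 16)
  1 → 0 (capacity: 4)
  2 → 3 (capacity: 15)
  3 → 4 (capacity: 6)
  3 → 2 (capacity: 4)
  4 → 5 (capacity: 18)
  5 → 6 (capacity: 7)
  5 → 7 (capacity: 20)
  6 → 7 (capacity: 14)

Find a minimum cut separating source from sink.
Min cut value = 5, edges: (0,1)

Min cut value: 5
Partition: S = [0], T = [1, 2, 3, 4, 5, 6, 7]
Cut edges: (0,1)

By max-flow min-cut theorem, max flow = min cut = 5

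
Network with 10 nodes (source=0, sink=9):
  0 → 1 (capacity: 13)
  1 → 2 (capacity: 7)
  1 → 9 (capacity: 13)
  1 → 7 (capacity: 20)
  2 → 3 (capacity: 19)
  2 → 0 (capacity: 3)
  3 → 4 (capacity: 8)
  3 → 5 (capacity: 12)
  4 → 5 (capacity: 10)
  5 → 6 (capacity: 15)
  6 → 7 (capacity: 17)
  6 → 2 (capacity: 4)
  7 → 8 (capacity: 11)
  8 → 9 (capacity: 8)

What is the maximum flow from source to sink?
Maximum flow = 13

Max flow: 13

Flow assignment:
  0 → 1: 13/13
  1 → 9: 13/13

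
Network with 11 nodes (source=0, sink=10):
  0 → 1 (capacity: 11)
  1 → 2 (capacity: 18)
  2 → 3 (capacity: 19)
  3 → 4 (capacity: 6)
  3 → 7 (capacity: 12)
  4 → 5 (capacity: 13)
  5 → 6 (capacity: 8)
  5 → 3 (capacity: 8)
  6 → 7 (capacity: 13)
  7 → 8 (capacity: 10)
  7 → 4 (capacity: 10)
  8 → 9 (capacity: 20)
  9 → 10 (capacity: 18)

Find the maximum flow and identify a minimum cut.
Max flow = 10, Min cut edges: (7,8)

Maximum flow: 10
Minimum cut: (7,8)
Partition: S = [0, 1, 2, 3, 4, 5, 6, 7], T = [8, 9, 10]

Max-flow min-cut theorem verified: both equal 10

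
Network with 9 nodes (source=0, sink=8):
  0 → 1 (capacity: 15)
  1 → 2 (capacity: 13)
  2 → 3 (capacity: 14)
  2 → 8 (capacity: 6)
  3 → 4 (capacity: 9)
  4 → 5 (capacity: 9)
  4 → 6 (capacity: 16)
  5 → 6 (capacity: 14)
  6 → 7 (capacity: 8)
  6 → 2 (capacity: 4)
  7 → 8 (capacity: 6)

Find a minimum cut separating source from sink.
Min cut value = 12, edges: (2,8), (7,8)

Min cut value: 12
Partition: S = [0, 1, 2, 3, 4, 5, 6, 7], T = [8]
Cut edges: (2,8), (7,8)

By max-flow min-cut theorem, max flow = min cut = 12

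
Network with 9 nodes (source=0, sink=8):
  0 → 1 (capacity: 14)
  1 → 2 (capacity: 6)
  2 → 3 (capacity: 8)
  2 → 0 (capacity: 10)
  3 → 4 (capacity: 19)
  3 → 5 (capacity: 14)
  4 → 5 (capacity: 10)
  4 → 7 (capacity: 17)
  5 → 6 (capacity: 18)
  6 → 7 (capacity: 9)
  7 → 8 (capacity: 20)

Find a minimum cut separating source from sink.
Min cut value = 6, edges: (1,2)

Min cut value: 6
Partition: S = [0, 1], T = [2, 3, 4, 5, 6, 7, 8]
Cut edges: (1,2)

By max-flow min-cut theorem, max flow = min cut = 6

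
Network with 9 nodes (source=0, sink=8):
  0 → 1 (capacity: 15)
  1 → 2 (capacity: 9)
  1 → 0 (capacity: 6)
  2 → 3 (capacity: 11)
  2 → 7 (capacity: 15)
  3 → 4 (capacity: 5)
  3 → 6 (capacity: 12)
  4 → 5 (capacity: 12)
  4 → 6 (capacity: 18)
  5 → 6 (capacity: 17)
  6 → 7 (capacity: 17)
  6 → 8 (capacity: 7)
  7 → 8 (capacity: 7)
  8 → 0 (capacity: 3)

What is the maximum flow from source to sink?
Maximum flow = 9

Max flow: 9

Flow assignment:
  0 → 1: 9/15
  1 → 2: 9/9
  2 → 3: 2/11
  2 → 7: 7/15
  3 → 6: 2/12
  6 → 8: 2/7
  7 → 8: 7/7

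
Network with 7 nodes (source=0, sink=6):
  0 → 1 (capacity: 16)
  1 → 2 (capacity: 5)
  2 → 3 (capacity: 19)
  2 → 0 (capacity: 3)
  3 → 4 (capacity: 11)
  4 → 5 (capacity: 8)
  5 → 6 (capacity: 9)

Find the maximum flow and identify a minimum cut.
Max flow = 5, Min cut edges: (1,2)

Maximum flow: 5
Minimum cut: (1,2)
Partition: S = [0, 1], T = [2, 3, 4, 5, 6]

Max-flow min-cut theorem verified: both equal 5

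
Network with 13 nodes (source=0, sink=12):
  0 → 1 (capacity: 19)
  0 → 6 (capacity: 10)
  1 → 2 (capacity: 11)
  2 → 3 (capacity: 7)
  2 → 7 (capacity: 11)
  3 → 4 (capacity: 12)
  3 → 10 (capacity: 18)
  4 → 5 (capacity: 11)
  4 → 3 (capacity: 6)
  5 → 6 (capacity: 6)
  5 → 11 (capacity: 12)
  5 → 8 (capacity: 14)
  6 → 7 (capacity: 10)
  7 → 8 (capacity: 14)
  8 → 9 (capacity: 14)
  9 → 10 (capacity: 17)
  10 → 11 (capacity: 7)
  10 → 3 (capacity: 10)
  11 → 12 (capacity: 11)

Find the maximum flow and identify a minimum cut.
Max flow = 11, Min cut edges: (11,12)

Maximum flow: 11
Minimum cut: (11,12)
Partition: S = [0, 1, 2, 3, 4, 5, 6, 7, 8, 9, 10, 11], T = [12]

Max-flow min-cut theorem verified: both equal 11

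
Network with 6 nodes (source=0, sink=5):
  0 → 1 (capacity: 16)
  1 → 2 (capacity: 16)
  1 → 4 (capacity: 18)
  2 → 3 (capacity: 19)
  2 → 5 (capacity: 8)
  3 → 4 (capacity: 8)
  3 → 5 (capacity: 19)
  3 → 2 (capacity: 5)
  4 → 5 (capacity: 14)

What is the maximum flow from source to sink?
Maximum flow = 16

Max flow: 16

Flow assignment:
  0 → 1: 16/16
  1 → 2: 16/16
  2 → 3: 8/19
  2 → 5: 8/8
  3 → 5: 8/19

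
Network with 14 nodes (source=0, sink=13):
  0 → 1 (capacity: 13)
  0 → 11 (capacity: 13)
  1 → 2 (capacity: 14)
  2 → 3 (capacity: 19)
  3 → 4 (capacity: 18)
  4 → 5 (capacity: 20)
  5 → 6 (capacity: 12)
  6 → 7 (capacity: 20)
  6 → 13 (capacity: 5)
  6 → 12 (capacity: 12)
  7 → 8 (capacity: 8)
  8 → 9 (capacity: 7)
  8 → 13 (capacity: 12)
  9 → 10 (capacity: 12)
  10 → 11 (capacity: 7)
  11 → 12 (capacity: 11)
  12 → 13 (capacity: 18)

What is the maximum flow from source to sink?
Maximum flow = 23

Max flow: 23

Flow assignment:
  0 → 1: 12/13
  0 → 11: 11/13
  1 → 2: 12/14
  2 → 3: 12/19
  3 → 4: 12/18
  4 → 5: 12/20
  5 → 6: 12/12
  6 → 13: 5/5
  6 → 12: 7/12
  11 → 12: 11/11
  12 → 13: 18/18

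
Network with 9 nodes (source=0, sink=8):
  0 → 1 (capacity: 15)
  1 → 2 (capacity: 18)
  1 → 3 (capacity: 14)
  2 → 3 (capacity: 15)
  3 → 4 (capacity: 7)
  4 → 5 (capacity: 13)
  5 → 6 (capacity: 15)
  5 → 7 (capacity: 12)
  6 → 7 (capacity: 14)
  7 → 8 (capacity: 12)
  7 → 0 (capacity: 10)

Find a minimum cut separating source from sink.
Min cut value = 7, edges: (3,4)

Min cut value: 7
Partition: S = [0, 1, 2, 3], T = [4, 5, 6, 7, 8]
Cut edges: (3,4)

By max-flow min-cut theorem, max flow = min cut = 7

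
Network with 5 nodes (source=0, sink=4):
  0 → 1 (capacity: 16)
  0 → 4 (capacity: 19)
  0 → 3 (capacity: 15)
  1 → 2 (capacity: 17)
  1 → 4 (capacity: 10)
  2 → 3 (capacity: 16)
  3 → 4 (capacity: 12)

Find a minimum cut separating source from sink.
Min cut value = 41, edges: (0,4), (1,4), (3,4)

Min cut value: 41
Partition: S = [0, 1, 2, 3], T = [4]
Cut edges: (0,4), (1,4), (3,4)

By max-flow min-cut theorem, max flow = min cut = 41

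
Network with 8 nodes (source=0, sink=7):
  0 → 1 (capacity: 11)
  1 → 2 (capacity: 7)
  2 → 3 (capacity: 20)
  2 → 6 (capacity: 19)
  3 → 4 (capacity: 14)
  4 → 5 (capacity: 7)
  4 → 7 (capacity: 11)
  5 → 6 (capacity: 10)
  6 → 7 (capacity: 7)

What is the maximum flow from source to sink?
Maximum flow = 7

Max flow: 7

Flow assignment:
  0 → 1: 7/11
  1 → 2: 7/7
  2 → 6: 7/19
  6 → 7: 7/7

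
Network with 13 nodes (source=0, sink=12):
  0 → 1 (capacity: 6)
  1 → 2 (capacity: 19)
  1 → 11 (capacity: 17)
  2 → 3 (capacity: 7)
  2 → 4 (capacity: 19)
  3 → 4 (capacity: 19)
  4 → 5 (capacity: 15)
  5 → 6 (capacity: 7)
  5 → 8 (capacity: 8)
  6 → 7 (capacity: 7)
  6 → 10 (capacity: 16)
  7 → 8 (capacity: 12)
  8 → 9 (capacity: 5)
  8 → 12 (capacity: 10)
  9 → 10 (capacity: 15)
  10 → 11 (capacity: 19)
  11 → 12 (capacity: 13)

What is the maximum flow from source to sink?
Maximum flow = 6

Max flow: 6

Flow assignment:
  0 → 1: 6/6
  1 → 11: 6/17
  11 → 12: 6/13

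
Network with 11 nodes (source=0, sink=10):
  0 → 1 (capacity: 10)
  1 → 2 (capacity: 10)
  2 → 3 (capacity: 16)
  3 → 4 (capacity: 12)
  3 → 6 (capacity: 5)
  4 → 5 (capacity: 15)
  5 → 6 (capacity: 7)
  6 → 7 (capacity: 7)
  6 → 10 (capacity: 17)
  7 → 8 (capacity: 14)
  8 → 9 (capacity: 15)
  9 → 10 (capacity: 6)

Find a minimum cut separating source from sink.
Min cut value = 10, edges: (1,2)

Min cut value: 10
Partition: S = [0, 1], T = [2, 3, 4, 5, 6, 7, 8, 9, 10]
Cut edges: (1,2)

By max-flow min-cut theorem, max flow = min cut = 10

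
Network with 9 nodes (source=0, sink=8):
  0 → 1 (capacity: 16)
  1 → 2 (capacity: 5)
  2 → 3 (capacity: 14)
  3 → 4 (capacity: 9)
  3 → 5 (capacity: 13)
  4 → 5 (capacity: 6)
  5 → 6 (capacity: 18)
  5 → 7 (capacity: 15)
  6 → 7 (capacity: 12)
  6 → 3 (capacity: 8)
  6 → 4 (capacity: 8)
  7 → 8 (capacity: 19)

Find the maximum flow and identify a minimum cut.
Max flow = 5, Min cut edges: (1,2)

Maximum flow: 5
Minimum cut: (1,2)
Partition: S = [0, 1], T = [2, 3, 4, 5, 6, 7, 8]

Max-flow min-cut theorem verified: both equal 5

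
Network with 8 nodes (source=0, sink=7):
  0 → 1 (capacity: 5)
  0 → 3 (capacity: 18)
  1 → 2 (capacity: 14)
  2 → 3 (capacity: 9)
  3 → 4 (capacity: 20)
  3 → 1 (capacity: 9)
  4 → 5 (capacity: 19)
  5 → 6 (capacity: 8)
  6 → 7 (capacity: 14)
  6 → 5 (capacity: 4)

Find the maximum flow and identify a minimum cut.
Max flow = 8, Min cut edges: (5,6)

Maximum flow: 8
Minimum cut: (5,6)
Partition: S = [0, 1, 2, 3, 4, 5], T = [6, 7]

Max-flow min-cut theorem verified: both equal 8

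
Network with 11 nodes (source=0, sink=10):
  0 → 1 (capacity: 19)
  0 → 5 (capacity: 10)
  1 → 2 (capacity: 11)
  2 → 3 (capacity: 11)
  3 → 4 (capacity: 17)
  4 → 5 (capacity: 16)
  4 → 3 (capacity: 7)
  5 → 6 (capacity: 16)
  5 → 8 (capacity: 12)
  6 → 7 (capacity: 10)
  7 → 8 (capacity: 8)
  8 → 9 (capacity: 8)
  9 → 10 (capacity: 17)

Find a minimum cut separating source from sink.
Min cut value = 8, edges: (8,9)

Min cut value: 8
Partition: S = [0, 1, 2, 3, 4, 5, 6, 7, 8], T = [9, 10]
Cut edges: (8,9)

By max-flow min-cut theorem, max flow = min cut = 8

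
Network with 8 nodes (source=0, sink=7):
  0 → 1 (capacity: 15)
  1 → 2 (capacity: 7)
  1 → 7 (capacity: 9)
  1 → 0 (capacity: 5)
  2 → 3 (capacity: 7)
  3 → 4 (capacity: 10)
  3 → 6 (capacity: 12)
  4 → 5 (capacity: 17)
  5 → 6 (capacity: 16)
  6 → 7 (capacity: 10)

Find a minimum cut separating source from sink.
Min cut value = 15, edges: (0,1)

Min cut value: 15
Partition: S = [0], T = [1, 2, 3, 4, 5, 6, 7]
Cut edges: (0,1)

By max-flow min-cut theorem, max flow = min cut = 15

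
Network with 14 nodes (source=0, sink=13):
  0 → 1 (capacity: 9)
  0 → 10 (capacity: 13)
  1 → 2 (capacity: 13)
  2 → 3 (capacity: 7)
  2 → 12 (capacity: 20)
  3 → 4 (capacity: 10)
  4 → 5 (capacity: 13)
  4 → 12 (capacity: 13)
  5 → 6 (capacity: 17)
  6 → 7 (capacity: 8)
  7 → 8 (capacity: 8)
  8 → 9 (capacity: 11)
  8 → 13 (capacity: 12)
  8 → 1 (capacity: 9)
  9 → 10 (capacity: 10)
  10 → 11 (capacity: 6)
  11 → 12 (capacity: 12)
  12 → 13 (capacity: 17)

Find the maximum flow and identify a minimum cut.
Max flow = 15, Min cut edges: (0,1), (10,11)

Maximum flow: 15
Minimum cut: (0,1), (10,11)
Partition: S = [0, 9, 10], T = [1, 2, 3, 4, 5, 6, 7, 8, 11, 12, 13]

Max-flow min-cut theorem verified: both equal 15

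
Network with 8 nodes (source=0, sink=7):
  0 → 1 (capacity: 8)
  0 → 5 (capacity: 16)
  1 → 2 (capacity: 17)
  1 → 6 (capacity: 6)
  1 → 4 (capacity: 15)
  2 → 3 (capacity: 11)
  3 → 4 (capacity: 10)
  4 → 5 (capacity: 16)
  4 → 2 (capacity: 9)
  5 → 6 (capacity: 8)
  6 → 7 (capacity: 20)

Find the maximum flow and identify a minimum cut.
Max flow = 14, Min cut edges: (1,6), (5,6)

Maximum flow: 14
Minimum cut: (1,6), (5,6)
Partition: S = [0, 1, 2, 3, 4, 5], T = [6, 7]

Max-flow min-cut theorem verified: both equal 14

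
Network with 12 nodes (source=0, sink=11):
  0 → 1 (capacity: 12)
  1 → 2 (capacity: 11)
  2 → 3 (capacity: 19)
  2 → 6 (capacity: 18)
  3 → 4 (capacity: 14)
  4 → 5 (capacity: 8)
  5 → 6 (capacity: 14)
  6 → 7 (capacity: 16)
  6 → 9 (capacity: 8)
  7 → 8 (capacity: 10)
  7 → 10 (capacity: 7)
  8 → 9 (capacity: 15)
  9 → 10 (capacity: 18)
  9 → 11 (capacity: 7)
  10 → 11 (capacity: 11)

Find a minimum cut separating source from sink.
Min cut value = 11, edges: (1,2)

Min cut value: 11
Partition: S = [0, 1], T = [2, 3, 4, 5, 6, 7, 8, 9, 10, 11]
Cut edges: (1,2)

By max-flow min-cut theorem, max flow = min cut = 11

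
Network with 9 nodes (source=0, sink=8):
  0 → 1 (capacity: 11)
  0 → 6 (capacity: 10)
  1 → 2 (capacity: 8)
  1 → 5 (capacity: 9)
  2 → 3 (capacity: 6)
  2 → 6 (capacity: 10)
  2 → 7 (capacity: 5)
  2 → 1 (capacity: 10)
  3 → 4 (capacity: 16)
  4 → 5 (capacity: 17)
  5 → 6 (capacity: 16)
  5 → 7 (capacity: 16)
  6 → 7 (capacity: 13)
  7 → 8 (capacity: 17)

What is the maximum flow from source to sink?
Maximum flow = 17

Max flow: 17

Flow assignment:
  0 → 1: 8/11
  0 → 6: 9/10
  1 → 2: 8/8
  2 → 6: 3/10
  2 → 7: 5/5
  6 → 7: 12/13
  7 → 8: 17/17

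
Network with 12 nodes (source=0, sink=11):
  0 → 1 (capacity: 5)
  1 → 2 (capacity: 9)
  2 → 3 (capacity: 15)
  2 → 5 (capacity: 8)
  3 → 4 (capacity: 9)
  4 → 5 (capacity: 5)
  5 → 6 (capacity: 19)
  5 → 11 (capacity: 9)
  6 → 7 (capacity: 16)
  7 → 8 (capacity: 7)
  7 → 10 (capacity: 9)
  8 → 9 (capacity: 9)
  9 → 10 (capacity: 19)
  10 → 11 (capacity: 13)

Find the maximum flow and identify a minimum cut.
Max flow = 5, Min cut edges: (0,1)

Maximum flow: 5
Minimum cut: (0,1)
Partition: S = [0], T = [1, 2, 3, 4, 5, 6, 7, 8, 9, 10, 11]

Max-flow min-cut theorem verified: both equal 5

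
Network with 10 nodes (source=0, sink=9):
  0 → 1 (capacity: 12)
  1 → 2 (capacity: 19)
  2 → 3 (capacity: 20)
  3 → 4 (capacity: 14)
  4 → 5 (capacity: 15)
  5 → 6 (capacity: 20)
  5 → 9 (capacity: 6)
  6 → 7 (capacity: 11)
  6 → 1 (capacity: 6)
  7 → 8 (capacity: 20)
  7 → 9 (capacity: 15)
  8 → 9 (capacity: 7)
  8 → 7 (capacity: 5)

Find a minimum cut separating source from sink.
Min cut value = 12, edges: (0,1)

Min cut value: 12
Partition: S = [0], T = [1, 2, 3, 4, 5, 6, 7, 8, 9]
Cut edges: (0,1)

By max-flow min-cut theorem, max flow = min cut = 12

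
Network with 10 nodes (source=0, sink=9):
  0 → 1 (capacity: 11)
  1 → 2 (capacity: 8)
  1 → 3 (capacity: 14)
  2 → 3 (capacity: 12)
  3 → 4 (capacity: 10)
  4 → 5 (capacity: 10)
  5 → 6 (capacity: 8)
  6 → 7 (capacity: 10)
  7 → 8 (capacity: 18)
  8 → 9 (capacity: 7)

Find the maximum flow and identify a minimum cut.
Max flow = 7, Min cut edges: (8,9)

Maximum flow: 7
Minimum cut: (8,9)
Partition: S = [0, 1, 2, 3, 4, 5, 6, 7, 8], T = [9]

Max-flow min-cut theorem verified: both equal 7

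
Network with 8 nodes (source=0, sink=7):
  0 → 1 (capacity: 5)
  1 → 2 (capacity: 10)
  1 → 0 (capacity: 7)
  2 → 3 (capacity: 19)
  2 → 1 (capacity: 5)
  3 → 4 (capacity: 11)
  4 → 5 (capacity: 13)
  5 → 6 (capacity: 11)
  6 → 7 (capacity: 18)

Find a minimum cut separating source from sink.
Min cut value = 5, edges: (0,1)

Min cut value: 5
Partition: S = [0], T = [1, 2, 3, 4, 5, 6, 7]
Cut edges: (0,1)

By max-flow min-cut theorem, max flow = min cut = 5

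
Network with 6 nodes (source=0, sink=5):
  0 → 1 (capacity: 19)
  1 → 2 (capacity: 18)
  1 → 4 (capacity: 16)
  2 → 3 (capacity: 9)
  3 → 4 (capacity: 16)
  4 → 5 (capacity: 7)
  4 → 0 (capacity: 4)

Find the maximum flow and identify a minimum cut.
Max flow = 7, Min cut edges: (4,5)

Maximum flow: 7
Minimum cut: (4,5)
Partition: S = [0, 1, 2, 3, 4], T = [5]

Max-flow min-cut theorem verified: both equal 7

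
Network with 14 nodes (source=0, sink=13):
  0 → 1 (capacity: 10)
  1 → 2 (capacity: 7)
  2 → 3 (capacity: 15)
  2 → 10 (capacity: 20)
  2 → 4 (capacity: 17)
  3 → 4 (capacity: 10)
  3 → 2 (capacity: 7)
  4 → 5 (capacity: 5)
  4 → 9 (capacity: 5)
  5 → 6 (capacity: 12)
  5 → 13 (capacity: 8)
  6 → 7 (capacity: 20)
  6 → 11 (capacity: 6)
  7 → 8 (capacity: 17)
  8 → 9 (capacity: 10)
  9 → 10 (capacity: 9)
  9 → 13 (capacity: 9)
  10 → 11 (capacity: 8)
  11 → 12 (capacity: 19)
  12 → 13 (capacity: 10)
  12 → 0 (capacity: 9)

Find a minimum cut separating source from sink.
Min cut value = 7, edges: (1,2)

Min cut value: 7
Partition: S = [0, 1], T = [2, 3, 4, 5, 6, 7, 8, 9, 10, 11, 12, 13]
Cut edges: (1,2)

By max-flow min-cut theorem, max flow = min cut = 7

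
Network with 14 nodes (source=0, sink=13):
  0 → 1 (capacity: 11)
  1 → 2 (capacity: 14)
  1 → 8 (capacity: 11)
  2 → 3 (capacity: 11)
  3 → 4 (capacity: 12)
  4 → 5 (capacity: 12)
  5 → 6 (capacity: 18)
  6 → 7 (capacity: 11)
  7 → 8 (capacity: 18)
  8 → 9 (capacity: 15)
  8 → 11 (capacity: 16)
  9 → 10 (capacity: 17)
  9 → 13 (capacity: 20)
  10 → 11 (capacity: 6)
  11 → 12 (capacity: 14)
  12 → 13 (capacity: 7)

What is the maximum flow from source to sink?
Maximum flow = 11

Max flow: 11

Flow assignment:
  0 → 1: 11/11
  1 → 8: 11/11
  8 → 9: 11/15
  9 → 13: 11/20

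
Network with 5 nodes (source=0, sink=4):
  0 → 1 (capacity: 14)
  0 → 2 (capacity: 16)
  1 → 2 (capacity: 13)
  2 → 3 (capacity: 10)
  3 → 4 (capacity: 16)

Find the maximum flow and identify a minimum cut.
Max flow = 10, Min cut edges: (2,3)

Maximum flow: 10
Minimum cut: (2,3)
Partition: S = [0, 1, 2], T = [3, 4]

Max-flow min-cut theorem verified: both equal 10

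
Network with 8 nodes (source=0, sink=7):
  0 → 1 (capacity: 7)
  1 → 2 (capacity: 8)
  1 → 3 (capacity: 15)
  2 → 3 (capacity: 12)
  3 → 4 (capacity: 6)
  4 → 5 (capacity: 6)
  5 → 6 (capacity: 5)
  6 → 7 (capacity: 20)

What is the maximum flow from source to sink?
Maximum flow = 5

Max flow: 5

Flow assignment:
  0 → 1: 5/7
  1 → 3: 5/15
  3 → 4: 5/6
  4 → 5: 5/6
  5 → 6: 5/5
  6 → 7: 5/20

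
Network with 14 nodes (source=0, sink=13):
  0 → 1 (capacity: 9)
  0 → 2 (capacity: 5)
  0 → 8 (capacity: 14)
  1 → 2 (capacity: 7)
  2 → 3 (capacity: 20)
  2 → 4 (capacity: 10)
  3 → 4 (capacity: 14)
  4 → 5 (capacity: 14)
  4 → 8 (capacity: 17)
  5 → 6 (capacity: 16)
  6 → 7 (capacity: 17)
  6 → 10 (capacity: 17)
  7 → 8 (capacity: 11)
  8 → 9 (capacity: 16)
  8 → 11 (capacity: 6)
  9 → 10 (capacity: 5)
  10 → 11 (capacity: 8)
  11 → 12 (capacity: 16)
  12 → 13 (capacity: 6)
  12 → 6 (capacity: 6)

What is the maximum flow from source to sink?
Maximum flow = 6

Max flow: 6

Flow assignment:
  0 → 1: 6/9
  1 → 2: 6/7
  2 → 3: 2/20
  2 → 4: 4/10
  3 → 4: 2/14
  4 → 5: 6/14
  5 → 6: 6/16
  6 → 7: 3/17
  6 → 10: 3/17
  7 → 8: 3/11
  8 → 9: 3/16
  9 → 10: 3/5
  10 → 11: 6/8
  11 → 12: 6/16
  12 → 13: 6/6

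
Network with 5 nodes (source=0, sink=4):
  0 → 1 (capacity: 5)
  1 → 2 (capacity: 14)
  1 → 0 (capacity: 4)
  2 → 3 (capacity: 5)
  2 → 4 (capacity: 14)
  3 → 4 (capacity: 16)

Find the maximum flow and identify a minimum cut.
Max flow = 5, Min cut edges: (0,1)

Maximum flow: 5
Minimum cut: (0,1)
Partition: S = [0], T = [1, 2, 3, 4]

Max-flow min-cut theorem verified: both equal 5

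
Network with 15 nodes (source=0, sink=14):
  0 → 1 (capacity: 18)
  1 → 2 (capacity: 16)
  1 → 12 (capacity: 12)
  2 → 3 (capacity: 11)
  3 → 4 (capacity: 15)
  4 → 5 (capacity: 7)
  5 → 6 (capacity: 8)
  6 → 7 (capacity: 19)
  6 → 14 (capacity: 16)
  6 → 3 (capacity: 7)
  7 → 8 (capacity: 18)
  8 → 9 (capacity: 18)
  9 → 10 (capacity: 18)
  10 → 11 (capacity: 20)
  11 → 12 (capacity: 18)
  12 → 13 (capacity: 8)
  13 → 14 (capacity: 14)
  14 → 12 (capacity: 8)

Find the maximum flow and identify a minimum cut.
Max flow = 15, Min cut edges: (4,5), (12,13)

Maximum flow: 15
Minimum cut: (4,5), (12,13)
Partition: S = [0, 1, 2, 3, 4, 7, 8, 9, 10, 11, 12], T = [5, 6, 13, 14]

Max-flow min-cut theorem verified: both equal 15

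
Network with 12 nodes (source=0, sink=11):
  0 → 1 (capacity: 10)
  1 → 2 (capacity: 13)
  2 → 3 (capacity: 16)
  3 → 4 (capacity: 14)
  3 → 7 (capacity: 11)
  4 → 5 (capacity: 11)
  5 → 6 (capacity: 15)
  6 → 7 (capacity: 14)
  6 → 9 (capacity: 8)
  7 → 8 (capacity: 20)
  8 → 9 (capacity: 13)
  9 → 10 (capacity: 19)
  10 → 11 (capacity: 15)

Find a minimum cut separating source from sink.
Min cut value = 10, edges: (0,1)

Min cut value: 10
Partition: S = [0], T = [1, 2, 3, 4, 5, 6, 7, 8, 9, 10, 11]
Cut edges: (0,1)

By max-flow min-cut theorem, max flow = min cut = 10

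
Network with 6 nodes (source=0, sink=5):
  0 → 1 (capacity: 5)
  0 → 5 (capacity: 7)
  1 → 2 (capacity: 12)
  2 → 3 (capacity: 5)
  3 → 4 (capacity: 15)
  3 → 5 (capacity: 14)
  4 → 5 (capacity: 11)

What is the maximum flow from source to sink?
Maximum flow = 12

Max flow: 12

Flow assignment:
  0 → 1: 5/5
  0 → 5: 7/7
  1 → 2: 5/12
  2 → 3: 5/5
  3 → 5: 5/14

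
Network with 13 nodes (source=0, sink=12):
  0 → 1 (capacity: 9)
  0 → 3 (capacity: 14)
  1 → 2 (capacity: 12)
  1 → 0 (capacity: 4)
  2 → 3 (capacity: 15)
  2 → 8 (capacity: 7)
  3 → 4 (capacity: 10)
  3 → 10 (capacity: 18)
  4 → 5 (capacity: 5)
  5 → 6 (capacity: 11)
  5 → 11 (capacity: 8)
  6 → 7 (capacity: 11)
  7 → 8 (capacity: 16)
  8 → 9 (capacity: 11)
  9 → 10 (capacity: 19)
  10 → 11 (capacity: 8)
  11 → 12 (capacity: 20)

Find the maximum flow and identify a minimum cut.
Max flow = 13, Min cut edges: (4,5), (10,11)

Maximum flow: 13
Minimum cut: (4,5), (10,11)
Partition: S = [0, 1, 2, 3, 4, 6, 7, 8, 9, 10], T = [5, 11, 12]

Max-flow min-cut theorem verified: both equal 13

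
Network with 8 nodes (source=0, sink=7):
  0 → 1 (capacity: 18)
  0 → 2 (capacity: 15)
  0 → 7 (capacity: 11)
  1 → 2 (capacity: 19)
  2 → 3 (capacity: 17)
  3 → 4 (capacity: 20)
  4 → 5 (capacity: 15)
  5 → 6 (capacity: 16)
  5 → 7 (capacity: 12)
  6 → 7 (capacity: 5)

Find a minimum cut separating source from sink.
Min cut value = 26, edges: (0,7), (4,5)

Min cut value: 26
Partition: S = [0, 1, 2, 3, 4], T = [5, 6, 7]
Cut edges: (0,7), (4,5)

By max-flow min-cut theorem, max flow = min cut = 26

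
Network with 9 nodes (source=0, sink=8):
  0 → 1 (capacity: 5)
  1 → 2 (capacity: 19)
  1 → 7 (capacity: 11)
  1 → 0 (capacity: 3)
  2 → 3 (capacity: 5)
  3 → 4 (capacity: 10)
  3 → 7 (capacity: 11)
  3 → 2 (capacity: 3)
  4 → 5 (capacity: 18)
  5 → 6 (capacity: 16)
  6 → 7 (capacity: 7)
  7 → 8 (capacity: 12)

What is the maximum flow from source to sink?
Maximum flow = 5

Max flow: 5

Flow assignment:
  0 → 1: 5/5
  1 → 7: 5/11
  7 → 8: 5/12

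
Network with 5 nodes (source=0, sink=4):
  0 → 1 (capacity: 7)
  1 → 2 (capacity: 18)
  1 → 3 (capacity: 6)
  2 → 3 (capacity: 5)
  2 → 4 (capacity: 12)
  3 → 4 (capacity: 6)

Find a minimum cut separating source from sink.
Min cut value = 7, edges: (0,1)

Min cut value: 7
Partition: S = [0], T = [1, 2, 3, 4]
Cut edges: (0,1)

By max-flow min-cut theorem, max flow = min cut = 7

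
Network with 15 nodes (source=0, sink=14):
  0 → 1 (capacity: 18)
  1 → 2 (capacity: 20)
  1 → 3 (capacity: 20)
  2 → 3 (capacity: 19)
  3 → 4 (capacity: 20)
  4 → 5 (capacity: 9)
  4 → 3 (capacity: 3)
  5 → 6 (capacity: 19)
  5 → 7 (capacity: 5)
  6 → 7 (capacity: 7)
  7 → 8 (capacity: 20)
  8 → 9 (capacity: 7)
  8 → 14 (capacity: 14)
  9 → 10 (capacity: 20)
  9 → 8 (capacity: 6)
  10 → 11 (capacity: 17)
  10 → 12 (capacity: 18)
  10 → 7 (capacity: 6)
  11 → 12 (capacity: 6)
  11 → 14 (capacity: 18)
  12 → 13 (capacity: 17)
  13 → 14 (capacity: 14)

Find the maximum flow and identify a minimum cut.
Max flow = 9, Min cut edges: (4,5)

Maximum flow: 9
Minimum cut: (4,5)
Partition: S = [0, 1, 2, 3, 4], T = [5, 6, 7, 8, 9, 10, 11, 12, 13, 14]

Max-flow min-cut theorem verified: both equal 9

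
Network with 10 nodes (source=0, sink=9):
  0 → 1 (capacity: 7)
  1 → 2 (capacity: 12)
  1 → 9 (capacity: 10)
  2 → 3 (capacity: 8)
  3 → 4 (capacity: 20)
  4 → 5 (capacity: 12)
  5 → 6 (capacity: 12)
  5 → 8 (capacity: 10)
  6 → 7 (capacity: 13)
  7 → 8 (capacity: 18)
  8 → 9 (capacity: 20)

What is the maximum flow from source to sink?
Maximum flow = 7

Max flow: 7

Flow assignment:
  0 → 1: 7/7
  1 → 9: 7/10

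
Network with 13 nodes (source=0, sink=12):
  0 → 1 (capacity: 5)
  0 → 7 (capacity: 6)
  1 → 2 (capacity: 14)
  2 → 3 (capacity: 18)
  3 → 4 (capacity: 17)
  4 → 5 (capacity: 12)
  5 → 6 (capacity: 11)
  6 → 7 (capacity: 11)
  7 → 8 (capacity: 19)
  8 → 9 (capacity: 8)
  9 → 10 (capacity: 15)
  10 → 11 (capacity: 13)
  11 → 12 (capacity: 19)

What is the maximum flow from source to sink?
Maximum flow = 8

Max flow: 8

Flow assignment:
  0 → 1: 5/5
  0 → 7: 3/6
  1 → 2: 5/14
  2 → 3: 5/18
  3 → 4: 5/17
  4 → 5: 5/12
  5 → 6: 5/11
  6 → 7: 5/11
  7 → 8: 8/19
  8 → 9: 8/8
  9 → 10: 8/15
  10 → 11: 8/13
  11 → 12: 8/19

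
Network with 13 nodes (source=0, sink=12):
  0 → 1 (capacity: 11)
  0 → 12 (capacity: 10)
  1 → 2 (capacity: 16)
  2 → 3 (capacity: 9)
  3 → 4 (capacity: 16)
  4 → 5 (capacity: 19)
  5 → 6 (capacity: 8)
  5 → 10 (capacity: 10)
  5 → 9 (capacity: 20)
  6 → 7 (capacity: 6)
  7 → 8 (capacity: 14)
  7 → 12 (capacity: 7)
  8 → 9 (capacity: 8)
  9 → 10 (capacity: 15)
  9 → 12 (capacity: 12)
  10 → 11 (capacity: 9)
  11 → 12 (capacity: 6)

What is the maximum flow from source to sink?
Maximum flow = 19

Max flow: 19

Flow assignment:
  0 → 1: 9/11
  0 → 12: 10/10
  1 → 2: 9/16
  2 → 3: 9/9
  3 → 4: 9/16
  4 → 5: 9/19
  5 → 9: 9/20
  9 → 12: 9/12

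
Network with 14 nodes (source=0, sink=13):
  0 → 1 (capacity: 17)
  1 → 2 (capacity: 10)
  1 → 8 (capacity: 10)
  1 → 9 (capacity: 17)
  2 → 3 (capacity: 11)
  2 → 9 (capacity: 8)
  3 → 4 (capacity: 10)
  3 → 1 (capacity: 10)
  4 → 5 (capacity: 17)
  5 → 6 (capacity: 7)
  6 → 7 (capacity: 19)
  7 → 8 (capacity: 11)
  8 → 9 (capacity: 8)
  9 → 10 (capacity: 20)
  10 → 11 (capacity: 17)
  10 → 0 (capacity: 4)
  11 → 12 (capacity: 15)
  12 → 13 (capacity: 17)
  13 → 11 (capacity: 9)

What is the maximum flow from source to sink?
Maximum flow = 15

Max flow: 15

Flow assignment:
  0 → 1: 17/17
  1 → 9: 17/17
  9 → 10: 17/20
  10 → 11: 15/17
  10 → 0: 2/4
  11 → 12: 15/15
  12 → 13: 15/17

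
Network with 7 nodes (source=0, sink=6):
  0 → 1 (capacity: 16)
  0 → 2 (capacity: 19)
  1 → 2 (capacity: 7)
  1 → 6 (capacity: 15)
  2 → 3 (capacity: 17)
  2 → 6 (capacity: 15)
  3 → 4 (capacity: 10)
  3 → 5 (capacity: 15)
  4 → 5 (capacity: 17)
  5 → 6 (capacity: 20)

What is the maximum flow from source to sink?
Maximum flow = 35

Max flow: 35

Flow assignment:
  0 → 1: 16/16
  0 → 2: 19/19
  1 → 2: 1/7
  1 → 6: 15/15
  2 → 3: 5/17
  2 → 6: 15/15
  3 → 5: 5/15
  5 → 6: 5/20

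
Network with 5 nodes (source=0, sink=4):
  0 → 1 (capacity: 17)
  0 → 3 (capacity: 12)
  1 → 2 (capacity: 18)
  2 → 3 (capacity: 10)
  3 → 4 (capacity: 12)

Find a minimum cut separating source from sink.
Min cut value = 12, edges: (3,4)

Min cut value: 12
Partition: S = [0, 1, 2, 3], T = [4]
Cut edges: (3,4)

By max-flow min-cut theorem, max flow = min cut = 12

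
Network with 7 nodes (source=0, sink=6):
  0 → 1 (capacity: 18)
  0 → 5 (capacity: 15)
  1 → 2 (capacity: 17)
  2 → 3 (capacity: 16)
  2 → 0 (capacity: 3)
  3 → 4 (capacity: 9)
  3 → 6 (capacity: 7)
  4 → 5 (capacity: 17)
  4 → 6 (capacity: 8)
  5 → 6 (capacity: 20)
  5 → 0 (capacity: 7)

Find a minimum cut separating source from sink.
Min cut value = 31, edges: (0,5), (3,4), (3,6)

Min cut value: 31
Partition: S = [0, 1, 2, 3], T = [4, 5, 6]
Cut edges: (0,5), (3,4), (3,6)

By max-flow min-cut theorem, max flow = min cut = 31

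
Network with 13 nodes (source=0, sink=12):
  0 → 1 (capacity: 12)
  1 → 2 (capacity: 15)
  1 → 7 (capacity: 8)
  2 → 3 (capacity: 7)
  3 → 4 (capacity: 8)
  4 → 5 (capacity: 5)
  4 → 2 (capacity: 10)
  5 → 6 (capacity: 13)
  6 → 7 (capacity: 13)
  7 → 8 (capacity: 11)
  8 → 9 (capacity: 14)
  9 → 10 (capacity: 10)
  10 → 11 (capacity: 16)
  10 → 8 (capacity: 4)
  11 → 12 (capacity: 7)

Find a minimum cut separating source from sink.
Min cut value = 7, edges: (11,12)

Min cut value: 7
Partition: S = [0, 1, 2, 3, 4, 5, 6, 7, 8, 9, 10, 11], T = [12]
Cut edges: (11,12)

By max-flow min-cut theorem, max flow = min cut = 7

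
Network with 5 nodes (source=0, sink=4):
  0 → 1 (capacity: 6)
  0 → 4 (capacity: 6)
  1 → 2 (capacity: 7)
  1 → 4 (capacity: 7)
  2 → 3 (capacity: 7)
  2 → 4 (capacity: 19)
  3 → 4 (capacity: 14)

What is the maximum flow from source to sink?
Maximum flow = 12

Max flow: 12

Flow assignment:
  0 → 1: 6/6
  0 → 4: 6/6
  1 → 4: 6/7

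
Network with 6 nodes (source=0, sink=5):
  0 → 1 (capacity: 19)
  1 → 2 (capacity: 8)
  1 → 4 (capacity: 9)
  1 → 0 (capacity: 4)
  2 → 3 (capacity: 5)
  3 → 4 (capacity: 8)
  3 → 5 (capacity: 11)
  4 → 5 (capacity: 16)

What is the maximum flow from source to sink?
Maximum flow = 14

Max flow: 14

Flow assignment:
  0 → 1: 14/19
  1 → 2: 5/8
  1 → 4: 9/9
  2 → 3: 5/5
  3 → 5: 5/11
  4 → 5: 9/16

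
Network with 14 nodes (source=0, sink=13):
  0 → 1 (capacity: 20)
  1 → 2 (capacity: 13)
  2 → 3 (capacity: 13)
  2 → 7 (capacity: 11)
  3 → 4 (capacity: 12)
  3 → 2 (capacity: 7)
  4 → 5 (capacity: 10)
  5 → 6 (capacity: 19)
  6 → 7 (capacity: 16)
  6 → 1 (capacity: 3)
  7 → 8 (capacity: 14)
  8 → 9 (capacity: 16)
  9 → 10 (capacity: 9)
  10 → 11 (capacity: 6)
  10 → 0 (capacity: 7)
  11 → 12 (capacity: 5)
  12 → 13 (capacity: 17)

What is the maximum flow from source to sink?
Maximum flow = 5

Max flow: 5

Flow assignment:
  0 → 1: 9/20
  1 → 2: 9/13
  2 → 3: 2/13
  2 → 7: 7/11
  3 → 4: 2/12
  4 → 5: 2/10
  5 → 6: 2/19
  6 → 7: 2/16
  7 → 8: 9/14
  8 → 9: 9/16
  9 → 10: 9/9
  10 → 11: 5/6
  10 → 0: 4/7
  11 → 12: 5/5
  12 → 13: 5/17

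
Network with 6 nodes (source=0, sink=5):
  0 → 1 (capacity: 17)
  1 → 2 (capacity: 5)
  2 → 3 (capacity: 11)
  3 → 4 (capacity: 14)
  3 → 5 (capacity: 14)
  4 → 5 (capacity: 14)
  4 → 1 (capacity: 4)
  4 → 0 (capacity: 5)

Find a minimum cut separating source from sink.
Min cut value = 5, edges: (1,2)

Min cut value: 5
Partition: S = [0, 1], T = [2, 3, 4, 5]
Cut edges: (1,2)

By max-flow min-cut theorem, max flow = min cut = 5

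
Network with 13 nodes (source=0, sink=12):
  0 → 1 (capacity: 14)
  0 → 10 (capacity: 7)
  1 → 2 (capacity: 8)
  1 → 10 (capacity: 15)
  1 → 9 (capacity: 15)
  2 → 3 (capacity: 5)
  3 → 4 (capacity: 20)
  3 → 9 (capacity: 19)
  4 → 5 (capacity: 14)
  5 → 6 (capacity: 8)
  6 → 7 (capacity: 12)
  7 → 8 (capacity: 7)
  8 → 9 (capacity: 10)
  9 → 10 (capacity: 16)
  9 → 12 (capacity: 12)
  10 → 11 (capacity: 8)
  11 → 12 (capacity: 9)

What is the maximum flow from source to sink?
Maximum flow = 20

Max flow: 20

Flow assignment:
  0 → 1: 13/14
  0 → 10: 7/7
  1 → 10: 1/15
  1 → 9: 12/15
  9 → 12: 12/12
  10 → 11: 8/8
  11 → 12: 8/9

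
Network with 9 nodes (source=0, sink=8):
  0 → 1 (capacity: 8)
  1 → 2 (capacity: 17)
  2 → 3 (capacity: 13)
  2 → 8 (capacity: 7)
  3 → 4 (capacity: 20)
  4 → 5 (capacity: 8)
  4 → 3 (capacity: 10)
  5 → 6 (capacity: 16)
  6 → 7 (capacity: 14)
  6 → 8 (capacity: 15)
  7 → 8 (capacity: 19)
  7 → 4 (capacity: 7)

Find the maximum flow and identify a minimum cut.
Max flow = 8, Min cut edges: (0,1)

Maximum flow: 8
Minimum cut: (0,1)
Partition: S = [0], T = [1, 2, 3, 4, 5, 6, 7, 8]

Max-flow min-cut theorem verified: both equal 8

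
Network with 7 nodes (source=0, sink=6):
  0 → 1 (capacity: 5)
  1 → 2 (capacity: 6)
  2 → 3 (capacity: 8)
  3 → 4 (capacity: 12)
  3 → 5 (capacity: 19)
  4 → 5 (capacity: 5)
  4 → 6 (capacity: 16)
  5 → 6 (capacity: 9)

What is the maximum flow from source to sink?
Maximum flow = 5

Max flow: 5

Flow assignment:
  0 → 1: 5/5
  1 → 2: 5/6
  2 → 3: 5/8
  3 → 4: 5/12
  4 → 6: 5/16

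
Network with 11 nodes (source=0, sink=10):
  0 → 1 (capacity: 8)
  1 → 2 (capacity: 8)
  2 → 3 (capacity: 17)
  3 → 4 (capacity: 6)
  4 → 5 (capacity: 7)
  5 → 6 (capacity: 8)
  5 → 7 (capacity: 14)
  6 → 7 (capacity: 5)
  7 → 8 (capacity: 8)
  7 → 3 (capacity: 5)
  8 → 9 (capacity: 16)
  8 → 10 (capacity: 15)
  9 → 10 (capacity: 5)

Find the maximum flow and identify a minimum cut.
Max flow = 6, Min cut edges: (3,4)

Maximum flow: 6
Minimum cut: (3,4)
Partition: S = [0, 1, 2, 3], T = [4, 5, 6, 7, 8, 9, 10]

Max-flow min-cut theorem verified: both equal 6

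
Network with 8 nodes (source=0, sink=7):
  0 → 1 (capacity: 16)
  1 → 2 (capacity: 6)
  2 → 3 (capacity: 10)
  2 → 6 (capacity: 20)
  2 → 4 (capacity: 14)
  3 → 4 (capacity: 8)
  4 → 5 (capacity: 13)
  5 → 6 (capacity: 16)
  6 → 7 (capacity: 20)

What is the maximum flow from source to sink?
Maximum flow = 6

Max flow: 6

Flow assignment:
  0 → 1: 6/16
  1 → 2: 6/6
  2 → 6: 6/20
  6 → 7: 6/20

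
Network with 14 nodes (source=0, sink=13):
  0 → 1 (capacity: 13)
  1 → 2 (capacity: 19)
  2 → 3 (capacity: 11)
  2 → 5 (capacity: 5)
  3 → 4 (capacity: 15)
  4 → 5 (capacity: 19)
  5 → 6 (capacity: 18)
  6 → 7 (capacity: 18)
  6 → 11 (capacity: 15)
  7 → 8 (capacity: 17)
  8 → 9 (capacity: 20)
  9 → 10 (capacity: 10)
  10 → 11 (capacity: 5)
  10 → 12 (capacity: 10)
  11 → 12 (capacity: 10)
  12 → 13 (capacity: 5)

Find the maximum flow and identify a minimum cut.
Max flow = 5, Min cut edges: (12,13)

Maximum flow: 5
Minimum cut: (12,13)
Partition: S = [0, 1, 2, 3, 4, 5, 6, 7, 8, 9, 10, 11, 12], T = [13]

Max-flow min-cut theorem verified: both equal 5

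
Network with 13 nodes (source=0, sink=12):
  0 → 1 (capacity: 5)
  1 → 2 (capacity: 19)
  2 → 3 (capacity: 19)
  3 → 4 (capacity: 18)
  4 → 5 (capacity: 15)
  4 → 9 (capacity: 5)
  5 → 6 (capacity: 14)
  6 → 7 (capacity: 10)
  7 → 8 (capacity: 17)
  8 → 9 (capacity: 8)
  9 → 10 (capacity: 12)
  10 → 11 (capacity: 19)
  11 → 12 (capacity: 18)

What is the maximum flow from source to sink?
Maximum flow = 5

Max flow: 5

Flow assignment:
  0 → 1: 5/5
  1 → 2: 5/19
  2 → 3: 5/19
  3 → 4: 5/18
  4 → 9: 5/5
  9 → 10: 5/12
  10 → 11: 5/19
  11 → 12: 5/18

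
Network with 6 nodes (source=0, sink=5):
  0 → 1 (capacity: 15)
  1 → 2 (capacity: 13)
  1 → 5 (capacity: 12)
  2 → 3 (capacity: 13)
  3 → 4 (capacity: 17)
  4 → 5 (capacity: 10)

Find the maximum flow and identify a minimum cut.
Max flow = 15, Min cut edges: (0,1)

Maximum flow: 15
Minimum cut: (0,1)
Partition: S = [0], T = [1, 2, 3, 4, 5]

Max-flow min-cut theorem verified: both equal 15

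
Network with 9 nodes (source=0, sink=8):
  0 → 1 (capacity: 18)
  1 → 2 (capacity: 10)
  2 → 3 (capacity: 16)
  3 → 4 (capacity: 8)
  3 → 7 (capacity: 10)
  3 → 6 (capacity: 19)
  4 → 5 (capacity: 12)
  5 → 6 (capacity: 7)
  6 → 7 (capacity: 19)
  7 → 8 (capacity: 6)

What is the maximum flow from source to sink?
Maximum flow = 6

Max flow: 6

Flow assignment:
  0 → 1: 6/18
  1 → 2: 6/10
  2 → 3: 6/16
  3 → 7: 6/10
  7 → 8: 6/6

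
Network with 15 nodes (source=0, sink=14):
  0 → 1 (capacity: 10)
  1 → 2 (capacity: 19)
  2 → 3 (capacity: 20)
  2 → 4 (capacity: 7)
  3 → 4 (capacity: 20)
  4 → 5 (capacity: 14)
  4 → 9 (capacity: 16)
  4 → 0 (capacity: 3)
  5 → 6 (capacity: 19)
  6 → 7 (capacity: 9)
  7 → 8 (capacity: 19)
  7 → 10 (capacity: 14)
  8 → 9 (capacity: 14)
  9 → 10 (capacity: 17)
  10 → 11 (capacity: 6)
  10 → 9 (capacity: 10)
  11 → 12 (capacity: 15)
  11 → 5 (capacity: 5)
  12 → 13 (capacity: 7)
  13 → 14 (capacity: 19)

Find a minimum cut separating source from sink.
Min cut value = 6, edges: (10,11)

Min cut value: 6
Partition: S = [0, 1, 2, 3, 4, 5, 6, 7, 8, 9, 10], T = [11, 12, 13, 14]
Cut edges: (10,11)

By max-flow min-cut theorem, max flow = min cut = 6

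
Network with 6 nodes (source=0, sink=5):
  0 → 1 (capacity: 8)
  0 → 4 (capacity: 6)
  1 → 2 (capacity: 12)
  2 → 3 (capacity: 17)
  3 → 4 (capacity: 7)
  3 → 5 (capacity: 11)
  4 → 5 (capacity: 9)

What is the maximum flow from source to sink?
Maximum flow = 14

Max flow: 14

Flow assignment:
  0 → 1: 8/8
  0 → 4: 6/6
  1 → 2: 8/12
  2 → 3: 8/17
  3 → 5: 8/11
  4 → 5: 6/9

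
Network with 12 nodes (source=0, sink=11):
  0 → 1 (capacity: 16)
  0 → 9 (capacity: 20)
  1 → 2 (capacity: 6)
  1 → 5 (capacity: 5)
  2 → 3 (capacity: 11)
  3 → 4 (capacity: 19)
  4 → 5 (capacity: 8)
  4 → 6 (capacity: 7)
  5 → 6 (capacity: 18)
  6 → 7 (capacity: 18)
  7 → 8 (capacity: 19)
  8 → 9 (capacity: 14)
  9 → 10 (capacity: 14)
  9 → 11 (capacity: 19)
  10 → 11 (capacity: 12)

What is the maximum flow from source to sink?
Maximum flow = 31

Max flow: 31

Flow assignment:
  0 → 1: 11/16
  0 → 9: 20/20
  1 → 2: 6/6
  1 → 5: 5/5
  2 → 3: 6/11
  3 → 4: 6/19
  4 → 6: 6/7
  5 → 6: 5/18
  6 → 7: 11/18
  7 → 8: 11/19
  8 → 9: 11/14
  9 → 10: 12/14
  9 → 11: 19/19
  10 → 11: 12/12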